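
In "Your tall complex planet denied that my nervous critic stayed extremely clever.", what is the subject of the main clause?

your tall complex planet

The subject of the main clause is the NP immediately before the verb "denied": "your tall complex planet".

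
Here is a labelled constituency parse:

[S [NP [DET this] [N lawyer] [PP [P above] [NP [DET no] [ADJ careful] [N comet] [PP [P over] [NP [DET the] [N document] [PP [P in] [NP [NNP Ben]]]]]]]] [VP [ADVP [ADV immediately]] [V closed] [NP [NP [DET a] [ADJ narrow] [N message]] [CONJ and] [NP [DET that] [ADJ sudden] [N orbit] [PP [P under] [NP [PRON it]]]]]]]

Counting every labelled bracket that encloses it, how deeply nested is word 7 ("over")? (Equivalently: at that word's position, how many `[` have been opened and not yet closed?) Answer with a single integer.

6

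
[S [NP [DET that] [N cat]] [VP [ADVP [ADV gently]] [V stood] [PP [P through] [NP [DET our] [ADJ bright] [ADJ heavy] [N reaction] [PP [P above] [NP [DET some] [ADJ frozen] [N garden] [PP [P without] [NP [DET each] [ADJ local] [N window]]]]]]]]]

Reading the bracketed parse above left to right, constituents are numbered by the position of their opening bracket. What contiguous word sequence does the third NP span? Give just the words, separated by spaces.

some frozen garden without each local window

The NP opening brackets appear, in order, over: "that cat"; "our bright heavy reaction above some frozen garden without each local window"; "some frozen garden without each local window"; "each local window". The third one spans "some frozen garden without each local window".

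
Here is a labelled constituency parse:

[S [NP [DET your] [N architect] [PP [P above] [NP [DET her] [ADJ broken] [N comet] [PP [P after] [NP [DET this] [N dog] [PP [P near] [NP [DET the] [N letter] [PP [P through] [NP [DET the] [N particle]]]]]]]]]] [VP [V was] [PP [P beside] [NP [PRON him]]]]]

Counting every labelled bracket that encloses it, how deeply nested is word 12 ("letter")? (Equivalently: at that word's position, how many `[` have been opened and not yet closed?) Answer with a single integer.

9

The word sits inside N, which is inside NP, inside PP, inside NP, inside PP, inside NP, inside PP, inside NP, inside S — 9 brackets in all.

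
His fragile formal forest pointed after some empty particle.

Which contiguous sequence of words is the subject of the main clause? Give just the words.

In the main clause the verb is "pointed"; the NP preceding it, "his fragile formal forest", is the subject.

his fragile formal forest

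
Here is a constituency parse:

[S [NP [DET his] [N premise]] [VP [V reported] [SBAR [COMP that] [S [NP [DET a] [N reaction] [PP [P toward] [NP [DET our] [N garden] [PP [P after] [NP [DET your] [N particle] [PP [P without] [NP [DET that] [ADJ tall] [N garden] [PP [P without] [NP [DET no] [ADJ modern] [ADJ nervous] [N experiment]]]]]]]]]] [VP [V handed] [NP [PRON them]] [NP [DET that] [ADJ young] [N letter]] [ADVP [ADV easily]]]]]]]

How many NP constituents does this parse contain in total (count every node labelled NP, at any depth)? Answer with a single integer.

8

Scanning left to right, an opening `[NP` appears at word positions 1, 5, 8, 11, 14, 18, 23, 24 — 8 in total.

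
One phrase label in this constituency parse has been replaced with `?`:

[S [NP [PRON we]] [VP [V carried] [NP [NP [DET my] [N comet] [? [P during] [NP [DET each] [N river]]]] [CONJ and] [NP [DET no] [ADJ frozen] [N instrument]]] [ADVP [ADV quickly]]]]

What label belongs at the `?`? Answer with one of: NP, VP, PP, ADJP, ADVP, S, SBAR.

The `?` node immediately contains: P 'during', NP. That is the internal structure of a prepositional phrase, so the label is PP.

PP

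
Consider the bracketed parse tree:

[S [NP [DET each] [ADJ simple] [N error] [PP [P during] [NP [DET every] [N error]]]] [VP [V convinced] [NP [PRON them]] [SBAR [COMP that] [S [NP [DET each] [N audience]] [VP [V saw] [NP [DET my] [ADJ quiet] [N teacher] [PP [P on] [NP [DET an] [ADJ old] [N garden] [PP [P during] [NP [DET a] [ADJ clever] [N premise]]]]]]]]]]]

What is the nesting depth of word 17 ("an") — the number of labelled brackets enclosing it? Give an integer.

9

Path from the root down to the word: S → VP → SBAR → S → VP → NP → PP → NP → DET. That is 9 enclosing brackets.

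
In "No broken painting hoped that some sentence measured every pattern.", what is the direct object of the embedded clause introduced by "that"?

every pattern

The verb of the embedded clause introduced by "that" is "measured"; its direct object is the NP "every pattern".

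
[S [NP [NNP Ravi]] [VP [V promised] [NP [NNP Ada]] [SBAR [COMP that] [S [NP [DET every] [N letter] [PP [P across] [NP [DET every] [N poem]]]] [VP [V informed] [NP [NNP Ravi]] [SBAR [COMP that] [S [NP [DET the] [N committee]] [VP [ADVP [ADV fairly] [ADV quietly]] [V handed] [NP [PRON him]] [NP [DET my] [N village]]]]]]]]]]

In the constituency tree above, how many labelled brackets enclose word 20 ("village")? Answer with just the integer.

10

Counting open brackets not yet closed at "village": [S [VP [SBAR [S [VP [SBAR [S [VP [NP [N = 10.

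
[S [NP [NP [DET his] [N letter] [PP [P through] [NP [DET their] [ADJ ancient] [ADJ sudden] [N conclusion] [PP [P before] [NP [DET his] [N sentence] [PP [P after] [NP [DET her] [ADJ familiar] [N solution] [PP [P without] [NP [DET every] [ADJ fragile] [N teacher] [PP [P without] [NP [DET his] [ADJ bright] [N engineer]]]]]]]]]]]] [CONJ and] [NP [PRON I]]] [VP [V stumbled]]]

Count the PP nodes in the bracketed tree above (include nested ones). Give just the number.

The PP constituents are: [PP through their ancient sudden conclusion before his sentence after her familiar solution without every fragile teacher without his bright engineer]; [PP before his sentence after her familiar solution without every fragile teacher without his bright engineer]; [PP after her familiar solution without every fragile teacher without his bright engineer]; [PP without every fragile teacher without his bright engineer]; [PP without his bright engineer]. Total: 5.

5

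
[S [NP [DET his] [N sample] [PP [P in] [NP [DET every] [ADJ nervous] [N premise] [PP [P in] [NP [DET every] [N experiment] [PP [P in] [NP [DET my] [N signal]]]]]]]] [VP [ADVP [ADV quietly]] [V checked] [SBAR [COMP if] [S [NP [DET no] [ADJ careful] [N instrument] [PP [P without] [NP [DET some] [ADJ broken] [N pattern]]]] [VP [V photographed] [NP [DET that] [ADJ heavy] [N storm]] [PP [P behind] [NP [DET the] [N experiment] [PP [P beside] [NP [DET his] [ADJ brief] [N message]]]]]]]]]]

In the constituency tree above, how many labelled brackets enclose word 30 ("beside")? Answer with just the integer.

The word sits inside P, which is inside PP, inside NP, inside PP, inside VP, inside S, inside SBAR, inside VP, inside S — 9 brackets in all.

9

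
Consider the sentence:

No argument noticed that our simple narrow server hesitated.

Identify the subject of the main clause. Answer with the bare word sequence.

no argument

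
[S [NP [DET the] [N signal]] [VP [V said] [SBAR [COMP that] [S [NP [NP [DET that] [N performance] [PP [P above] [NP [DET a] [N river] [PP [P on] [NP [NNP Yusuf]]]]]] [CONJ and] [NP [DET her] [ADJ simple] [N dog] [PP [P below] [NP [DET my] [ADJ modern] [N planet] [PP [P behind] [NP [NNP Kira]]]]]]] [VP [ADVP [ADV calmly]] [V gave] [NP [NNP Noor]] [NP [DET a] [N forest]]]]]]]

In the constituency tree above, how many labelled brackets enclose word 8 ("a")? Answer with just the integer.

9

The word sits inside DET, which is inside NP, inside PP, inside NP, inside NP, inside S, inside SBAR, inside VP, inside S — 9 brackets in all.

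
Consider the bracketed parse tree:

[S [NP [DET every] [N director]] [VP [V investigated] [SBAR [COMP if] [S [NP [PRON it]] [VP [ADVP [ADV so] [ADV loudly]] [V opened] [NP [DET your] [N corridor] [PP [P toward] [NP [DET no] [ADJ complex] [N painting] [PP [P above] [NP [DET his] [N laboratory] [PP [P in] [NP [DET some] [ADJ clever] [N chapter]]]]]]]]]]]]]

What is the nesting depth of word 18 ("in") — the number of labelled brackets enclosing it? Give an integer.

12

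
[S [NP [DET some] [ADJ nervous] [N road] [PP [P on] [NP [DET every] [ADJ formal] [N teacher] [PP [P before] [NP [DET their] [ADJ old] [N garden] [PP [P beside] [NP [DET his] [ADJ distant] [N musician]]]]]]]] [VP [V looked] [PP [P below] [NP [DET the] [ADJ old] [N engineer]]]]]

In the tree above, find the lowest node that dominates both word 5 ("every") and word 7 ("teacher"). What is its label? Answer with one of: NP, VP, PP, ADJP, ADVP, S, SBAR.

NP

Both words fall inside [NP every formal teacher before their old garden beside his distant musician] (words 5–15), and no smaller constituent contains them both. Label: NP.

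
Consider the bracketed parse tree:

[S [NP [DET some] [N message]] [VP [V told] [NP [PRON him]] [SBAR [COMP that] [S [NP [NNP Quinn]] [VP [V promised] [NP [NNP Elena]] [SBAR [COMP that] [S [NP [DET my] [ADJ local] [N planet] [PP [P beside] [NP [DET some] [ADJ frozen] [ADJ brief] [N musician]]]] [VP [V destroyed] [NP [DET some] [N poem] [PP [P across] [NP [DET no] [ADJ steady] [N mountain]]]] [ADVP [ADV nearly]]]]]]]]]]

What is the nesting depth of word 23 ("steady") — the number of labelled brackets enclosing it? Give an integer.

Path from the root down to the word: S → VP → SBAR → S → VP → SBAR → S → VP → NP → PP → NP → ADJ. That is 12 enclosing brackets.

12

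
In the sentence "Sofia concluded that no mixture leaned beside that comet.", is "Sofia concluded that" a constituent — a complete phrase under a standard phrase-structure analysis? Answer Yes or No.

No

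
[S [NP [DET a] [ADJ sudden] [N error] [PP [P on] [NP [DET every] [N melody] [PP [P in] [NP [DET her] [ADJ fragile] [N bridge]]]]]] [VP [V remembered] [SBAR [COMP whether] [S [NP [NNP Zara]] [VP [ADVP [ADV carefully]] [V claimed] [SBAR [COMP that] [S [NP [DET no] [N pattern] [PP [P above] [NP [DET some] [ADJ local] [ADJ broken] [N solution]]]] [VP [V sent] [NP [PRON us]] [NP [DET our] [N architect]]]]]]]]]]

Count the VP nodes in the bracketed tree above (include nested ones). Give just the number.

The VP constituents are: [VP remembered whether Zara carefully claimed that no pattern above some local broken solution sent us our architect]; [VP carefully claimed that no pattern above some local broken solution sent us our architect]; [VP sent us our architect]. Total: 3.

3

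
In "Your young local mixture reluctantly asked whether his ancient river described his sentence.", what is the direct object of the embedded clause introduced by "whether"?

his sentence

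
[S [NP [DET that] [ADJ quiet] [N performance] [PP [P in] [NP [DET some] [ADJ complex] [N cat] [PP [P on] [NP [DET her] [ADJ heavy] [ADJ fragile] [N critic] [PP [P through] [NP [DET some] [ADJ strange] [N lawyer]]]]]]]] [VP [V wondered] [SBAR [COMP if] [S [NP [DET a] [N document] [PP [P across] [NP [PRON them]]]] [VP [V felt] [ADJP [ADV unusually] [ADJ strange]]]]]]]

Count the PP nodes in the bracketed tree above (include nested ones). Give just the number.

4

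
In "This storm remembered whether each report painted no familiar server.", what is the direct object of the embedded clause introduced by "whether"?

no familiar server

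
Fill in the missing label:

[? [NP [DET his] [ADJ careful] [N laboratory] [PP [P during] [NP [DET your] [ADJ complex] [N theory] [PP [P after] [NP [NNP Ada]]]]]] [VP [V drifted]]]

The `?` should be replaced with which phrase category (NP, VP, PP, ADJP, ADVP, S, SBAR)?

A constituent whose immediate children are NP, VP is a clause: S.

S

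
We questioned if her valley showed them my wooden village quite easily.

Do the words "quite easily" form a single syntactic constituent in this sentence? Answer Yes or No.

The sequence corresponds to a single ADVP node — the adverb phrase "quite easily".

Yes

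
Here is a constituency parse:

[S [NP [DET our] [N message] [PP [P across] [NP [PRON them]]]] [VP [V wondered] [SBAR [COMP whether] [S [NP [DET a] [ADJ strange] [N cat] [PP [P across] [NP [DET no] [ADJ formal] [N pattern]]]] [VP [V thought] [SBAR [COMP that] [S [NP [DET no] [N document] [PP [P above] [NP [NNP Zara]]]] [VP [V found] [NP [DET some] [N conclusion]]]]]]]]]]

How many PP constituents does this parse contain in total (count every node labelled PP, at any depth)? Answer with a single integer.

3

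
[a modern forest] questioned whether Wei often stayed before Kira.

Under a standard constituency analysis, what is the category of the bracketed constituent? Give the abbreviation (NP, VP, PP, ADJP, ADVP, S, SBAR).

NP

The span is built around the noun "forest" — a noun phrase (NP).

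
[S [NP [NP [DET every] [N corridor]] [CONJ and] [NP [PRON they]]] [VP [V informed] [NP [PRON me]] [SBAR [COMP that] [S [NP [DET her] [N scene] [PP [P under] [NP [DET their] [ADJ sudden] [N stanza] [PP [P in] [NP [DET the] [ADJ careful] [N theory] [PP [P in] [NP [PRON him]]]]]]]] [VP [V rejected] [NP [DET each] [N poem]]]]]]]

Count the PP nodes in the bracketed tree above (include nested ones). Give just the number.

Scanning left to right, an opening `[PP` appears at word positions 10, 14, 18 — 3 in total.

3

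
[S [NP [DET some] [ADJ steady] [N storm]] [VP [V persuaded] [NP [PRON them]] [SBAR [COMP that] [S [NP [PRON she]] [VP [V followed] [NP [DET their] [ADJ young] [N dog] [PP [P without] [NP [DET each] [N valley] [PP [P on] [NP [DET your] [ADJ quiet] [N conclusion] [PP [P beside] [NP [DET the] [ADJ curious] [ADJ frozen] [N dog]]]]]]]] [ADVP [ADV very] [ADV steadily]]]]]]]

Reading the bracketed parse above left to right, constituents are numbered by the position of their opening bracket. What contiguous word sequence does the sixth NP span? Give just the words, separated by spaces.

your quiet conclusion beside the curious frozen dog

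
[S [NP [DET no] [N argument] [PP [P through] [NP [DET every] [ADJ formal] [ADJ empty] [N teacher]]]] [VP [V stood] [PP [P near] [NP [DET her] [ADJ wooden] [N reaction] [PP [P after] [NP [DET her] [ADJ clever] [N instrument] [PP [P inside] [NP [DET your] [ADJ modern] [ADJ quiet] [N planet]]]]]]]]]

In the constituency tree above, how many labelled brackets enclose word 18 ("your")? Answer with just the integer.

9

The word sits inside DET, which is inside NP, inside PP, inside NP, inside PP, inside NP, inside PP, inside VP, inside S — 9 brackets in all.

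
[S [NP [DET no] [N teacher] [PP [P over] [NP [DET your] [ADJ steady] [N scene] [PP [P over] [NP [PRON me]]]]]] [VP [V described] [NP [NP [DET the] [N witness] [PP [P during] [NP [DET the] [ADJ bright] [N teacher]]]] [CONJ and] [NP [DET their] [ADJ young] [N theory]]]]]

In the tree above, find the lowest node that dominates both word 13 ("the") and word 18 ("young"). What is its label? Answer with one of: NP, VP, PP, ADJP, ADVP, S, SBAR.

NP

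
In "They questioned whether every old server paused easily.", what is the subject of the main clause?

The subject of the main clause is the NP immediately before the verb "questioned": "they".

they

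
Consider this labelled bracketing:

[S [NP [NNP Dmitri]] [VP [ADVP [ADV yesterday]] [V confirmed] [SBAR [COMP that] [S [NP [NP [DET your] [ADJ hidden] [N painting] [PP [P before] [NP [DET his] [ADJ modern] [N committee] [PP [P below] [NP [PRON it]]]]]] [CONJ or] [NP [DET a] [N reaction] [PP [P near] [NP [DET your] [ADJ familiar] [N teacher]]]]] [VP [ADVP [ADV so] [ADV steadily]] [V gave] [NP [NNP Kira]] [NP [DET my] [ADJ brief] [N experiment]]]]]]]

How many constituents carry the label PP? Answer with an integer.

3

The PP constituents are: [PP before his modern committee below it]; [PP below it]; [PP near your familiar teacher]. Total: 3.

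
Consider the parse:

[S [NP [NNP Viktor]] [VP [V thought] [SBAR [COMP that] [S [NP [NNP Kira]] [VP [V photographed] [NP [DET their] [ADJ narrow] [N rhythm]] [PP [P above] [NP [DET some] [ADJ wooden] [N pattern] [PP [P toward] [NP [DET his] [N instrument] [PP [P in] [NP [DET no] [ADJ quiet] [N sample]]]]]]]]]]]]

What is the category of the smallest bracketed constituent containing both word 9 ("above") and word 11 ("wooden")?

PP

The smallest bracket enclosing both words is [PP above some wooden pattern toward his instrument in no quiet sample], so the label is PP.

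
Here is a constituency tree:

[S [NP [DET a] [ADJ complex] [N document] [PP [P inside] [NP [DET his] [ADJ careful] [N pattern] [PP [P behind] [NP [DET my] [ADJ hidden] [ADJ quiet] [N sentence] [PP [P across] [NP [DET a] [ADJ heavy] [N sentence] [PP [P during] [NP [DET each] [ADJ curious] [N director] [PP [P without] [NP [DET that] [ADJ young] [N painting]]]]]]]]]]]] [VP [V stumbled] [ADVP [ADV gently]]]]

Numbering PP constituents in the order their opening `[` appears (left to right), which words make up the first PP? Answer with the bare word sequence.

inside his careful pattern behind my hidden quiet sentence across a heavy sentence during each curious director without that young painting

Opening `[PP` markers occur at word positions 4, 8, 13, 17, 21; the first of these opens the constituent [PP inside his careful pattern behind my hidden quiet sentence across a heavy sentence during each curious director without that young painting].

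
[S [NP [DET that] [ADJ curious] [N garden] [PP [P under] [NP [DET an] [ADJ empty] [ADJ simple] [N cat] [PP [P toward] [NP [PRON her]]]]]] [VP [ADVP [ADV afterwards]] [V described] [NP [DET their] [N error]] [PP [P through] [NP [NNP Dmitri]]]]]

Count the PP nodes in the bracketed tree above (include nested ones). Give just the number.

3

Scanning left to right, an opening `[PP` appears at word positions 4, 9, 15 — 3 in total.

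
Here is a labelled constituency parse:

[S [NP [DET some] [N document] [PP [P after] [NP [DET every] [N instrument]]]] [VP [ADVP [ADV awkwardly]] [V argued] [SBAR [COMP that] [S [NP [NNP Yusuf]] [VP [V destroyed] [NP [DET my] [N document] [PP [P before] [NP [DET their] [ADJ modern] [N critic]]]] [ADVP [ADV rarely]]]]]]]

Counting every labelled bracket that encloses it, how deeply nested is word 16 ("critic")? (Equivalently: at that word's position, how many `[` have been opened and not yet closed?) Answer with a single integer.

9

The word sits inside N, which is inside NP, inside PP, inside NP, inside VP, inside S, inside SBAR, inside VP, inside S — 9 brackets in all.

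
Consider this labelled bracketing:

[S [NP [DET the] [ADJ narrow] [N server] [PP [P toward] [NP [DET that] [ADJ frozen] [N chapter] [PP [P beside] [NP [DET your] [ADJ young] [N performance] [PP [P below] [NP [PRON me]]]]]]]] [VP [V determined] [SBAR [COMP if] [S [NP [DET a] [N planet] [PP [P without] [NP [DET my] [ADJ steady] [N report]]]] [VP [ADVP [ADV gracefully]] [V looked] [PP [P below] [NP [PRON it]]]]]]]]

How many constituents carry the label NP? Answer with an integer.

7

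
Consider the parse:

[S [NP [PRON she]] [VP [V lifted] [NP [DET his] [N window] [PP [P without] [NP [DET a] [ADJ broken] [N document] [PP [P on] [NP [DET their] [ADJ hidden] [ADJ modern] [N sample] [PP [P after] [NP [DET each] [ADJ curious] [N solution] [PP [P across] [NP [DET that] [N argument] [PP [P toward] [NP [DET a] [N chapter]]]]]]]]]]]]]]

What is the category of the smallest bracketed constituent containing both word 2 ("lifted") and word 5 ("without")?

VP

Word 2 lies under S → VP → V; word 5 lies under S → VP → NP → PP → P. The lowest shared node is the VP.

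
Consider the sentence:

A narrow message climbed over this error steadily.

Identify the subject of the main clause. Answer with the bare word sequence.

In the main clause the verb is "climbed"; the NP preceding it, "a narrow message", is the subject.

a narrow message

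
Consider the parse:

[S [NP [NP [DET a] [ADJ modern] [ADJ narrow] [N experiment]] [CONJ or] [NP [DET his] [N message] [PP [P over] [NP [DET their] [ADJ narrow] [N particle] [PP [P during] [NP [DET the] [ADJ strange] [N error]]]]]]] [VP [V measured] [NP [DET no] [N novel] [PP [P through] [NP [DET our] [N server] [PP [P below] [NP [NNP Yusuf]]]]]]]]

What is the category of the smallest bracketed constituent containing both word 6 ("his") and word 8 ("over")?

NP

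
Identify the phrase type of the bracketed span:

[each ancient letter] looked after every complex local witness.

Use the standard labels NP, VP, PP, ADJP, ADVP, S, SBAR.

The bracketed span "each ancient letter" is headed by "letter", making it a noun phrase (NP).

NP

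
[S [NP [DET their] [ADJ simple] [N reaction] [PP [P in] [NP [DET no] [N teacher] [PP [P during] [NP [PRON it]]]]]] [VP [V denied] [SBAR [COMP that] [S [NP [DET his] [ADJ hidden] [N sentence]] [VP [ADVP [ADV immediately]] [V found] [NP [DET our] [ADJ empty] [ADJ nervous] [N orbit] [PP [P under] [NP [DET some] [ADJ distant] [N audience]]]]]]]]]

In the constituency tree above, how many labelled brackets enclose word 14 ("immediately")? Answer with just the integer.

7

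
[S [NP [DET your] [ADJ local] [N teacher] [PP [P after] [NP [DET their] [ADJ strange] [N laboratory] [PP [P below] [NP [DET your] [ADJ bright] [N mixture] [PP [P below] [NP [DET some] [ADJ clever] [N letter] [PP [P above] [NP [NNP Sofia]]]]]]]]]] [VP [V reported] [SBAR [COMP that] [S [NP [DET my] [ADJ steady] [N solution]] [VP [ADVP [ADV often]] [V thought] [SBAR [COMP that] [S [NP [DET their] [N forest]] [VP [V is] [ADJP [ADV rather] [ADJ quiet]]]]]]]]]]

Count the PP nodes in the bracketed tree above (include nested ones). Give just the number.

Listing each PP by its span: [PP after their strange laboratory below your bright mixture below some clever letter above Sofia]; [PP below your bright mixture below some clever letter above Sofia]; [PP below some clever letter above Sofia]; [PP above Sofia] — that makes 4.

4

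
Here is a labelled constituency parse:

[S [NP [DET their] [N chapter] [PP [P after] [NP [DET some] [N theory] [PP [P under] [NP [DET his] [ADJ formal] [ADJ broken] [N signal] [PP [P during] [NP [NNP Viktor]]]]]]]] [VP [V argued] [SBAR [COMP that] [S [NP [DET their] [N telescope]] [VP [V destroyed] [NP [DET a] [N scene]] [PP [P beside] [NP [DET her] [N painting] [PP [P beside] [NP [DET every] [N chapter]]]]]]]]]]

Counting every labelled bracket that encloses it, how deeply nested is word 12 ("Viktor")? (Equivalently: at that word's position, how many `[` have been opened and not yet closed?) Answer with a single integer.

9

The word sits inside NNP, which is inside NP, inside PP, inside NP, inside PP, inside NP, inside PP, inside NP, inside S — 9 brackets in all.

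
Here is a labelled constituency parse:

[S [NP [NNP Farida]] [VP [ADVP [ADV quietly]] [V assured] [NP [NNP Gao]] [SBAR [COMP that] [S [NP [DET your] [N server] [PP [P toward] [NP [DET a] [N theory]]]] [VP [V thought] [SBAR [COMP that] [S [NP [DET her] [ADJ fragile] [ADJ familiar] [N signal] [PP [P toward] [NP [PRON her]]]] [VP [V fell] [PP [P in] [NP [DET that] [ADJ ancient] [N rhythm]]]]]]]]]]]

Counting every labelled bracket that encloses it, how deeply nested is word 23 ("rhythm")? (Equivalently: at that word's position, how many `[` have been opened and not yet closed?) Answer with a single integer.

11

Counting open brackets not yet closed at "rhythm": [S [VP [SBAR [S [VP [SBAR [S [VP [PP [NP [N = 11.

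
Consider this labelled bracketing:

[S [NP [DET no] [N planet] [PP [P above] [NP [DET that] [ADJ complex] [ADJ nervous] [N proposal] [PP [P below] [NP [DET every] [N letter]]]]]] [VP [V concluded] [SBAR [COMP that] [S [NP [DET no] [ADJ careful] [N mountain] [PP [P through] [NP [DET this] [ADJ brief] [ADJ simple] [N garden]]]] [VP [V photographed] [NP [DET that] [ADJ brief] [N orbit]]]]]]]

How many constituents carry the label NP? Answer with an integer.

6

Listing each NP by its span: [NP no planet above that complex nervous proposal below every letter]; [NP that complex nervous proposal below every letter]; [NP every letter]; [NP no careful mountain through this brief simple garden]; [NP this brief simple garden]; [NP that brief orbit] — that makes 6.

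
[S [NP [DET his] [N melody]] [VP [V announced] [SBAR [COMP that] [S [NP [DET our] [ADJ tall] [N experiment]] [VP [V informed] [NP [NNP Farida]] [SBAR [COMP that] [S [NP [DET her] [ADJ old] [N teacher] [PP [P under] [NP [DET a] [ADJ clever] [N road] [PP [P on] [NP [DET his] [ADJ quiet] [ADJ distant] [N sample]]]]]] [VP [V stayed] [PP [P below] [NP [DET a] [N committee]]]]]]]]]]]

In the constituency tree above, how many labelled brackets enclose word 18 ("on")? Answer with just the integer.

Path from the root down to the word: S → VP → SBAR → S → VP → SBAR → S → NP → PP → NP → PP → P. That is 12 enclosing brackets.

12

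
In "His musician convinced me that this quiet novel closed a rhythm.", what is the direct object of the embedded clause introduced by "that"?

a rhythm

Within the embedded clause introduced by "that", the direct object of "closed" is "a rhythm".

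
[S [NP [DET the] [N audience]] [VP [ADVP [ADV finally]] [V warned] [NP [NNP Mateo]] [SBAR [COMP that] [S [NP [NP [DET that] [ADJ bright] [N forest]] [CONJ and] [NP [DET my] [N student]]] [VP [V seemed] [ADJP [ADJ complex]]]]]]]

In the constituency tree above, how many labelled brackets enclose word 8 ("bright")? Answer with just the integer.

Path from the root down to the word: S → VP → SBAR → S → NP → NP → ADJ. That is 7 enclosing brackets.

7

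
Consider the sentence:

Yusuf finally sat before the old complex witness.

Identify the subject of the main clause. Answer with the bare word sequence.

The subject of the main clause is the NP immediately before the verb "sat": "Yusuf".

Yusuf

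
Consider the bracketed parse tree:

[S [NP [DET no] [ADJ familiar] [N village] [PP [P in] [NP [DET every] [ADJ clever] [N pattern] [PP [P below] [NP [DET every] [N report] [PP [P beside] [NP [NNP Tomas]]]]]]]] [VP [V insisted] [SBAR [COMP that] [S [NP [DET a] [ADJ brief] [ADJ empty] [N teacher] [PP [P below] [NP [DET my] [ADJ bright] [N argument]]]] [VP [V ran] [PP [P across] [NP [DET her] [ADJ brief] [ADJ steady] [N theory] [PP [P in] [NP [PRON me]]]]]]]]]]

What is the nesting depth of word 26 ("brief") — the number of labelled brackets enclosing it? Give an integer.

Path from the root down to the word: S → VP → SBAR → S → VP → PP → NP → ADJ. That is 8 enclosing brackets.

8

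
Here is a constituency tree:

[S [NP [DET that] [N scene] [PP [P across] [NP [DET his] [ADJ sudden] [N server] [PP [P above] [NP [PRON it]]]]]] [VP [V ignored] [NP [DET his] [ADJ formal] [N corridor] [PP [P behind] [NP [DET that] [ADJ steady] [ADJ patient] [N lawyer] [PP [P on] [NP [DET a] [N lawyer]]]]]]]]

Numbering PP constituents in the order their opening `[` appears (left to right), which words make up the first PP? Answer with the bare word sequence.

Opening `[PP` markers occur at word positions 3, 7, 13, 18; the first of these opens the constituent [PP across his sudden server above it].

across his sudden server above it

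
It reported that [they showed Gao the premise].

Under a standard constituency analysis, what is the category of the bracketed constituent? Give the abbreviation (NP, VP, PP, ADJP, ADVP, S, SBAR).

S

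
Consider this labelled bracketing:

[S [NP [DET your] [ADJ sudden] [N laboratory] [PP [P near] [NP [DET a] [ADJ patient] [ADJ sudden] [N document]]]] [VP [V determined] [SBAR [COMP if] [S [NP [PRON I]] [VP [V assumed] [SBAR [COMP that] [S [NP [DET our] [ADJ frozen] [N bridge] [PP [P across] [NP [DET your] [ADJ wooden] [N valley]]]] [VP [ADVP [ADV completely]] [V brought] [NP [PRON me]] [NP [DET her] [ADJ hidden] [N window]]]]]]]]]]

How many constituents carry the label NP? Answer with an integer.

7

Scanning left to right, an opening `[NP` appears at word positions 1, 5, 11, 14, 18, 23, 24 — 7 in total.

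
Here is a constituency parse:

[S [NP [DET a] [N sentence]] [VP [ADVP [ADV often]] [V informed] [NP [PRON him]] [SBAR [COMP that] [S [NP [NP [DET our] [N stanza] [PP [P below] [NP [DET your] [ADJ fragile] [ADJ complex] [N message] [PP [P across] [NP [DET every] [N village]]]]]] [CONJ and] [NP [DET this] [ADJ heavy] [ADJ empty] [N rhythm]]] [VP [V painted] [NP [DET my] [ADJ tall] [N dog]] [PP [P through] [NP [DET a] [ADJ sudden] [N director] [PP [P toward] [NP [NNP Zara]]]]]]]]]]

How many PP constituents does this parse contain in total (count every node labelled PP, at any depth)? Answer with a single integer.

Scanning left to right, an opening `[PP` appears at word positions 9, 14, 26, 30 — 4 in total.

4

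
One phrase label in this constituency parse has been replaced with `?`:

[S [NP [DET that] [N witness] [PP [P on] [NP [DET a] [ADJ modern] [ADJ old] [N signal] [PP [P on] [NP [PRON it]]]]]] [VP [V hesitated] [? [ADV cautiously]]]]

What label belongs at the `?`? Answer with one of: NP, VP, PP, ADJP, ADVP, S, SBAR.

ADVP

The `?` node immediately contains: ADV 'cautiously'. That is the internal structure of an adverb phrase, so the label is ADVP.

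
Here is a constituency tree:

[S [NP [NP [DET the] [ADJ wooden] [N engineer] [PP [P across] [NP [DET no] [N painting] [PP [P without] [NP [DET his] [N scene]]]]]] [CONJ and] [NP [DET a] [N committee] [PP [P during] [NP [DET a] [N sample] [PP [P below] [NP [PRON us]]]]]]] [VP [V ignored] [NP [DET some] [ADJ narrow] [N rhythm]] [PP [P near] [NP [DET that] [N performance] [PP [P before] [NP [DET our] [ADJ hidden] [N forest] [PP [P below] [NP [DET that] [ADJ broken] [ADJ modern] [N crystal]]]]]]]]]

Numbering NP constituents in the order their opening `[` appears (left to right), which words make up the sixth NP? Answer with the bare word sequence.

a sample below us

The NP opening brackets appear, in order, over: "the wooden engineer across no painting without his scene and a committee during a sample below us"; "the wooden engineer across no painting without his scene"; "no painting without his scene"; "his scene"; "a committee during a sample below us"; "a sample below us"; "us"; "some narrow rhythm"; "that performance before our hidden forest below that broken modern crystal"; "our hidden forest below that broken modern crystal"; "that broken modern crystal". The sixth one spans "a sample below us".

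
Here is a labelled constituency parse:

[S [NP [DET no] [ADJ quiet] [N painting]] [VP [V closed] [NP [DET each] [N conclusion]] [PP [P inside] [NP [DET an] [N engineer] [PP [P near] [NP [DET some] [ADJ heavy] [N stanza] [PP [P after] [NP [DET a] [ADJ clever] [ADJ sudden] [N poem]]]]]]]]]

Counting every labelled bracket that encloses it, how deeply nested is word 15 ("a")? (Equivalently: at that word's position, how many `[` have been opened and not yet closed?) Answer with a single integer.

Path from the root down to the word: S → VP → PP → NP → PP → NP → PP → NP → DET. That is 9 enclosing brackets.

9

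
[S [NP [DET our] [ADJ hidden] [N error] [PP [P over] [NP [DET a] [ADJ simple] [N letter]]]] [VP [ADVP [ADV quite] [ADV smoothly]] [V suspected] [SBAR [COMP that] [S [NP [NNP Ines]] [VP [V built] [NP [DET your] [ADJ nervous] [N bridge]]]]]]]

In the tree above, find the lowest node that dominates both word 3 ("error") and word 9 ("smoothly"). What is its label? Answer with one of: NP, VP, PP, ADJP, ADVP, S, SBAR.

S

Both words fall inside [S our hidden error over a simple letter quite smoothly suspected that Ines built your nervous bridge] (words 1–16), and no smaller constituent contains them both. Label: S.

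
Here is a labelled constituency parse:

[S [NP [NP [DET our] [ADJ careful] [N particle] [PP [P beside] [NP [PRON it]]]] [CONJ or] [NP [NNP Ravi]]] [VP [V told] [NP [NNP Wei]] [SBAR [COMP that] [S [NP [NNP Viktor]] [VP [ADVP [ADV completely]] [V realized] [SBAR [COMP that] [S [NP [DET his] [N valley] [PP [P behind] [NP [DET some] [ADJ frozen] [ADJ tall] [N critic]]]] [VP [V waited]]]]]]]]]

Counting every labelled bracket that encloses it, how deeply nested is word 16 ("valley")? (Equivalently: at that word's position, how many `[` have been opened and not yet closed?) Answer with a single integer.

9

The word sits inside N, which is inside NP, inside S, inside SBAR, inside VP, inside S, inside SBAR, inside VP, inside S — 9 brackets in all.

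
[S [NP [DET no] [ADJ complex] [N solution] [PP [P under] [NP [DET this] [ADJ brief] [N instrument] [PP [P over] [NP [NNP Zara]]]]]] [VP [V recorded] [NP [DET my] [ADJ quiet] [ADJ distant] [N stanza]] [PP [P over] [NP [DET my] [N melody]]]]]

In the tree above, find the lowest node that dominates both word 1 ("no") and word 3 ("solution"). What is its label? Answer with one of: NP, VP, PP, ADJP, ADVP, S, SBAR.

NP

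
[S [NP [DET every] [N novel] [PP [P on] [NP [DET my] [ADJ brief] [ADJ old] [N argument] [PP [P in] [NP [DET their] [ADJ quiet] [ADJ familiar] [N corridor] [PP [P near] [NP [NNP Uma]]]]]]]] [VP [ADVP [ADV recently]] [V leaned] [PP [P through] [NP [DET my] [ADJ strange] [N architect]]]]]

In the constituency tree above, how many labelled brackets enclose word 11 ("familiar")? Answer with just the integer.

Path from the root down to the word: S → NP → PP → NP → PP → NP → ADJ. That is 7 enclosing brackets.

7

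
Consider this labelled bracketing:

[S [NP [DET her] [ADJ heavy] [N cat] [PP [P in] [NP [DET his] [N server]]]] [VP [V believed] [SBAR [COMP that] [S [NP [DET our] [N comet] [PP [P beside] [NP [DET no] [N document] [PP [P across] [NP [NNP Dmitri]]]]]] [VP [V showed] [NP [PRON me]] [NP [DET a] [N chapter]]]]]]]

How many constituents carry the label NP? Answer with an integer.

Listing each NP by its span: [NP her heavy cat in his server]; [NP his server]; [NP our comet beside no document across Dmitri]; [NP no document across Dmitri]; [NP Dmitri]; [NP me] … — that makes 7.

7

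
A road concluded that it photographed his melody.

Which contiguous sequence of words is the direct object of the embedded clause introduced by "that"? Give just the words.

The verb of the embedded clause introduced by "that" is "photographed"; its direct object is the NP "his melody".

his melody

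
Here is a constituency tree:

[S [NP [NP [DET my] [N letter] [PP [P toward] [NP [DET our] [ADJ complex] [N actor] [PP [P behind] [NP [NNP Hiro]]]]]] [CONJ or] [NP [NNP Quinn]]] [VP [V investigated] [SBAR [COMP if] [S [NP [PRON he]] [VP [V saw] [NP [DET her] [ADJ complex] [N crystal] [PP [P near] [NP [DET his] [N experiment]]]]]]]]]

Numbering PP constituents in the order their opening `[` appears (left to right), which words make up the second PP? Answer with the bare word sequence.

The PP opening brackets appear, in order, over: "toward our complex actor behind Hiro"; "behind Hiro"; "near his experiment". The second one spans "behind Hiro".

behind Hiro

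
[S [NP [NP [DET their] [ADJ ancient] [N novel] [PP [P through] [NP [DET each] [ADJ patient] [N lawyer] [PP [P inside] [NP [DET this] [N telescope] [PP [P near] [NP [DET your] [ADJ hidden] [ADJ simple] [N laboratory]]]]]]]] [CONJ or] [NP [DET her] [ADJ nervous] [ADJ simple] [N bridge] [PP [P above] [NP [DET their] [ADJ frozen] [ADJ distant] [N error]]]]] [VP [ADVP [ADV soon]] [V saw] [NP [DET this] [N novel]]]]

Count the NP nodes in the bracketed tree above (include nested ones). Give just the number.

8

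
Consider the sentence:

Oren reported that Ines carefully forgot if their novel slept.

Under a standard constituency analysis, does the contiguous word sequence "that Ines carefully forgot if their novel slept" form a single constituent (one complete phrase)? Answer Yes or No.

Yes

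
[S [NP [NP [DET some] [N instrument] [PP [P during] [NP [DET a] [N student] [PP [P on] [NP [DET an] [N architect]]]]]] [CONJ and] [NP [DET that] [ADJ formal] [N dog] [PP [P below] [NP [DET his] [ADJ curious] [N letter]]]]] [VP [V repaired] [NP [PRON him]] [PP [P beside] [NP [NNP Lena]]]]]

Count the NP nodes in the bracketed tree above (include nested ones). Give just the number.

8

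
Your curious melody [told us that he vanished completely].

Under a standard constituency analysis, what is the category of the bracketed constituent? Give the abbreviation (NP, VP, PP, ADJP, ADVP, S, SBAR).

VP

"told" is the head of the bracketed span, so the span is a verb phrase: VP.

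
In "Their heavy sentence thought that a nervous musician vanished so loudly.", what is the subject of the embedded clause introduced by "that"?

a nervous musician

"a nervous musician" is the NP that combines with the VP headed by "vanished" to form the embedded clause introduced by "that" — the subject.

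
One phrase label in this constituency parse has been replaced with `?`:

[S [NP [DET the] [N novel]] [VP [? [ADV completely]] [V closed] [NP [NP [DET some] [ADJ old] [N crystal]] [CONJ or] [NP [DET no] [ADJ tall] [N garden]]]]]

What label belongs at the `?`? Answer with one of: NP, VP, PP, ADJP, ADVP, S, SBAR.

ADVP

Looking at what the `?` directly dominates — ADV 'completely' — this is an adverb phrase (ADVP).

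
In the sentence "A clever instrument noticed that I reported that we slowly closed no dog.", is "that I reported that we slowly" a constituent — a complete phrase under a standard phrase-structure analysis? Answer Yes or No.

The sequence begins inside the complementizer "that" and ends inside the clause "I reported that we slowly closed no dog"; it crosses a phrase boundary, so no single node in the tree spans exactly those words.

No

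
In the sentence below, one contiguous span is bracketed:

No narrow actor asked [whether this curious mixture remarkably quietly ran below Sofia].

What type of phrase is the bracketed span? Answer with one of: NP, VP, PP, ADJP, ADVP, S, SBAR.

SBAR

The bracketed span "whether this curious mixture remarkably quietly ran below Sofia" is headed by "whether", making it a subordinate clause (SBAR).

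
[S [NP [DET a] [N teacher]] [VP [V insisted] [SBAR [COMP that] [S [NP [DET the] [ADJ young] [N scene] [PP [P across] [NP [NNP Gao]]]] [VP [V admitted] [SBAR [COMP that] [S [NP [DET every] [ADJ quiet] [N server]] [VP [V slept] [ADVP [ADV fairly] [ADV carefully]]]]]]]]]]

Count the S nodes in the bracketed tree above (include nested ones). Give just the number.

3

Scanning left to right, an opening `[S` appears at word positions 1, 5, 12 — 3 in total.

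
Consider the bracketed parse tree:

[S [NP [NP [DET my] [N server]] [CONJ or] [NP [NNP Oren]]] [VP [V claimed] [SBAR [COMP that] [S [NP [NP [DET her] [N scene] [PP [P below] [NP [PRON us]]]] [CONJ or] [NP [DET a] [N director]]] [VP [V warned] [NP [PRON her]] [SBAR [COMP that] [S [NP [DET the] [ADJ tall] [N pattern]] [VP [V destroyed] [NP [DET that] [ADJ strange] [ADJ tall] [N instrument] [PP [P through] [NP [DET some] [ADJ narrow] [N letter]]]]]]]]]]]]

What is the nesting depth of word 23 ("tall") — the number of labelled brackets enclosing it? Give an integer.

10

The word sits inside ADJ, which is inside NP, inside VP, inside S, inside SBAR, inside VP, inside S, inside SBAR, inside VP, inside S — 10 brackets in all.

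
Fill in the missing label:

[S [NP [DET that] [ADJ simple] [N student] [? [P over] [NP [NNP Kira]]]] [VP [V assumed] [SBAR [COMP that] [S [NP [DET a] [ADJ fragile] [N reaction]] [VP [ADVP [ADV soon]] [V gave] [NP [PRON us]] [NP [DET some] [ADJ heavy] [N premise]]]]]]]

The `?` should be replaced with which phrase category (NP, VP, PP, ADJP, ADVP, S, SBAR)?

The `?` node immediately contains: P 'over', NP. That is the internal structure of a prepositional phrase, so the label is PP.

PP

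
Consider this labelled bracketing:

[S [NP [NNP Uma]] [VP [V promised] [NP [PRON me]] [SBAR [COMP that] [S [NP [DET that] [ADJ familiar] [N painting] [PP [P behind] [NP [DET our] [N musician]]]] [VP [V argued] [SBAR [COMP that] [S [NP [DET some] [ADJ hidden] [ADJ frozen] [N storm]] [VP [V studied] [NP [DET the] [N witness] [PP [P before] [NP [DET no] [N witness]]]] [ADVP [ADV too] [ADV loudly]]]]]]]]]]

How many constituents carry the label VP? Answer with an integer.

The VP constituents are: [VP promised me that that familiar painting behind our musician argued that some hidden frozen storm studied the witness before no witness too loudly]; [VP argued that some hidden frozen storm studied the witness before no witness too loudly]; [VP studied the witness before no witness too loudly]. Total: 3.

3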